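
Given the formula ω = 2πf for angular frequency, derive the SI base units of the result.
Units of each symbol in ω = 2πf:
  f (frequency): 1/s
  The factor 2π is dimensionless.

Multiplying the contributions: [1/s]
Adding exponents of each base unit: s: -1
SI base units of angular frequency: 1/s

Answer: 1/s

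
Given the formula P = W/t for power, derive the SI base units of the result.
Units of each symbol in P = W/t:
  W (work): kg·m²/s²
  t (time): s  → in the denominator, contributes 1/s

Multiplying the contributions: [kg·m²/s²] · [1/s]
Adding exponents of each base unit: kg: 1, m: 2, s: -3
SI base units of power: kg·m²/s³

Answer: kg·m²/s³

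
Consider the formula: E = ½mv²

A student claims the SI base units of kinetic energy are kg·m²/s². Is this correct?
Units of each symbol in E = ½mv²:
  m (mass): kg
  v (speed): m/s  → to the power 2, contributes m²/s²
  The factor ½ is dimensionless.

Multiplying the contributions: [kg] · [m²/s²]
Adding exponents of each base unit: kg: 1, m: 2, s: -2
SI base units of kinetic energy: kg·m²/s²

The claimed units kg·m²/s² match the derived units, so the claim is correct.

Answer: Yes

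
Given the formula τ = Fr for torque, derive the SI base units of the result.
Units of each symbol in τ = Fr:
  F (force): kg·m/s²
  r (lever arm): m

Multiplying the contributions: [kg·m/s²] · [m]
Adding exponents of each base unit: kg: 1, m: 2, s: -2
SI base units of torque: kg·m²/s²

Answer: kg·m²/s²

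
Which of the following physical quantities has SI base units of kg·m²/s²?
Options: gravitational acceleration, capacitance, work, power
Checking the SI base units of each option:
  gravitational acceleration (g = GM/r²): m/s²  ✗
  capacitance (C = Q/V): s⁴·A²/(kg·m²)  ✗
  work (W = Fd): kg·m²/s²  ✓ matches
  power (P = W/t): kg·m²/s³  ✗

Only work has units kg·m²/s².

Answer: work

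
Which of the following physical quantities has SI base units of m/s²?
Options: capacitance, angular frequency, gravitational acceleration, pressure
Checking the SI base units of each option:
  capacitance (C = Q/V): s⁴·A²/(kg·m²)  ✗
  angular frequency (ω = 2πf): 1/s  ✗
  gravitational acceleration (g = GM/r²): m/s²  ✓ matches
  pressure (P = F/A): kg/(m·s²)  ✗

Only gravitational acceleration has units m/s².

Answer: gravitational acceleration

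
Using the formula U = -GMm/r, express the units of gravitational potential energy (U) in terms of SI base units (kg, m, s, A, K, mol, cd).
Units of each symbol in U = -GMm/r:
  G (gravitational constant): m³/(kg·s²)
  M (mass): kg
  m (mass): kg
  r (distance): m  → in the denominator, contributes 1/m
  The minus sign does not affect the units.

Multiplying the contributions: [m³/(kg·s²)] · [kg] · [kg] · [1/m]
Adding exponents of each base unit: kg: 1, m: 2, s: -2
SI base units of gravitational potential energy: kg·m²/s²

Answer: kg·m²/s²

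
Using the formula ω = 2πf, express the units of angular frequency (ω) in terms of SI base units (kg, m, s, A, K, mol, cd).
Units of each symbol in ω = 2πf:
  f (frequency): 1/s
  The factor 2π is dimensionless.

Multiplying the contributions: [1/s]
Adding exponents of each base unit: s: -1
SI base units of angular frequency: 1/s

Answer: 1/s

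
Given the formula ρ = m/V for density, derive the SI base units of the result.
Units of each symbol in ρ = m/V:
  m (mass): kg
  V (volume): m³  → in the denominator, contributes 1/m³

Multiplying the contributions: [kg] · [1/m³]
Adding exponents of each base unit: kg: 1, m: -3
SI base units of density: kg/m³

Answer: kg/m³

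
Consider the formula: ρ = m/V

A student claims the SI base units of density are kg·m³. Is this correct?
Units of each symbol in ρ = m/V:
  m (mass): kg
  V (volume): m³  → in the denominator, contributes 1/m³

Multiplying the contributions: [kg] · [1/m³]
Adding exponents of each base unit: kg: 1, m: -3
SI base units of density: kg/m³

The claimed units kg·m³ (exponents kg: 1, m: 3) do not match the derived units kg/m³ (exponents kg: 1, m: -3), so the claim is incorrect.

Answer: No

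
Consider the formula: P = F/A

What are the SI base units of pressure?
Units of each symbol in P = F/A:
  F (force): kg·m/s²
  A (area): m²  → in the denominator, contributes 1/m²

Multiplying the contributions: [kg·m/s²] · [1/m²]
Adding exponents of each base unit: kg: 1, m: -1, s: -2
SI base units of pressure: kg/(m·s²)

Answer: kg/(m·s²)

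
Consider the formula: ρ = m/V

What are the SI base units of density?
Units of each symbol in ρ = m/V:
  m (mass): kg
  V (volume): m³  → in the denominator, contributes 1/m³

Multiplying the contributions: [kg] · [1/m³]
Adding exponents of each base unit: kg: 1, m: -3
SI base units of density: kg/m³

Answer: kg/m³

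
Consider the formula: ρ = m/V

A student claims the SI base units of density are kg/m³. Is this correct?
Units of each symbol in ρ = m/V:
  m (mass): kg
  V (volume): m³  → in the denominator, contributes 1/m³

Multiplying the contributions: [kg] · [1/m³]
Adding exponents of each base unit: kg: 1, m: -3
SI base units of density: kg/m³

The claimed units kg/m³ match the derived units, so the claim is correct.

Answer: Yes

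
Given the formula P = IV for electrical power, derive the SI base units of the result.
Units of each symbol in P = IV:
  I (current): A
  V (voltage, in volts): kg·m²/(s³·A)

Multiplying the contributions: [A] · [kg·m²/(s³·A)]
Adding exponents of each base unit: kg: 1, m: 2, s: -3
SI base units of electrical power: kg·m²/s³

Answer: kg·m²/s³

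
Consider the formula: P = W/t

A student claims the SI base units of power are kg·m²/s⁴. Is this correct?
Units of each symbol in P = W/t:
  W (work): kg·m²/s²
  t (time): s  → in the denominator, contributes 1/s

Multiplying the contributions: [kg·m²/s²] · [1/s]
Adding exponents of each base unit: kg: 1, m: 2, s: -3
SI base units of power: kg·m²/s³

The claimed units kg·m²/s⁴ (exponents kg: 1, m: 2, s: -4) do not match the derived units kg·m²/s³ (exponents kg: 1, m: 2, s: -3), so the claim is incorrect.

Answer: No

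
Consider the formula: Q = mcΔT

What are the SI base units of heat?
Units of each symbol in Q = mcΔT:
  m (mass): kg
  c (specific heat capacity, in J/(kg·K)): m²/(s²·K)
  ΔT (temperature change): K

Multiplying the contributions: [kg] · [m²/(s²·K)] · [K]
Adding exponents of each base unit: kg: 1, m: 2, s: -2
SI base units of heat: kg·m²/s²

Answer: kg·m²/s²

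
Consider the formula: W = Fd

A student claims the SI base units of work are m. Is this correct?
Units of each symbol in W = Fd:
  F (force): kg·m/s²
  d (displacement): m

Multiplying the contributions: [kg·m/s²] · [m]
Adding exponents of each base unit: kg: 1, m: 2, s: -2
SI base units of work: kg·m²/s²

The claimed units m (exponents m: 1) do not match the derived units kg·m²/s² (exponents kg: 1, m: 2, s: -2), so the claim is incorrect.

Answer: No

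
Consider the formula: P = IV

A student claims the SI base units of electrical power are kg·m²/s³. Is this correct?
Units of each symbol in P = IV:
  I (current): A
  V (voltage, in volts): kg·m²/(s³·A)

Multiplying the contributions: [A] · [kg·m²/(s³·A)]
Adding exponents of each base unit: kg: 1, m: 2, s: -3
SI base units of electrical power: kg·m²/s³

The claimed units kg·m²/s³ match the derived units, so the claim is correct.

Answer: Yes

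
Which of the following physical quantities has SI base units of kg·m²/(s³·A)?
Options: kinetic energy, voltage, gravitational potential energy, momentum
Checking the SI base units of each option:
  kinetic energy (E = ½mv²): kg·m²/s²  ✗
  voltage (V = IR): kg·m²/(s³·A)  ✓ matches
  gravitational potential energy (U = -GMm/r): kg·m²/s²  ✗
  momentum (p = mv): kg·m/s  ✗

Only voltage has units kg·m²/(s³·A).

Answer: voltage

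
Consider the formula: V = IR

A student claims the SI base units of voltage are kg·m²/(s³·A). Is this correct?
Units of each symbol in V = IR:
  I (current): A
  R (resistance, in ohms): kg·m²/(s³·A²)

Multiplying the contributions: [A] · [kg·m²/(s³·A²)]
Adding exponents of each base unit: kg: 1, m: 2, s: -3, A: -1
SI base units of voltage: kg·m²/(s³·A)

The claimed units kg·m²/(s³·A) match the derived units, so the claim is correct.

Answer: Yes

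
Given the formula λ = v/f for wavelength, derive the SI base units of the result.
Units of each symbol in λ = v/f:
  v (wave speed): m/s
  f (frequency): 1/s  → in the denominator, contributes s

Multiplying the contributions: [m/s] · [s]
Adding exponents of each base unit: m: 1
SI base units of wavelength: m

Answer: m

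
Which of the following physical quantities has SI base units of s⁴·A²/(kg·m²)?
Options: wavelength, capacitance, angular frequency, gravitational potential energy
Checking the SI base units of each option:
  wavelength (λ = v/f): m  ✗
  capacitance (C = Q/V): s⁴·A²/(kg·m²)  ✓ matches
  angular frequency (ω = 2πf): 1/s  ✗
  gravitational potential energy (U = -GMm/r): kg·m²/s²  ✗

Only capacitance has units s⁴·A²/(kg·m²).

Answer: capacitance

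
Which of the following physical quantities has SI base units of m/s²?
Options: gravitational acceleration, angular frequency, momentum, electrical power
Checking the SI base units of each option:
  gravitational acceleration (g = GM/r²): m/s²  ✓ matches
  angular frequency (ω = 2πf): 1/s  ✗
  momentum (p = mv): kg·m/s  ✗
  electrical power (P = IV): kg·m²/s³  ✗

Only gravitational acceleration has units m/s².

Answer: gravitational acceleration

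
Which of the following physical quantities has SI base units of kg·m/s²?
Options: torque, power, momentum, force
Checking the SI base units of each option:
  torque (τ = Fr): kg·m²/s²  ✗
  power (P = W/t): kg·m²/s³  ✗
  momentum (p = mv): kg·m/s  ✗
  force (F = ma): kg·m/s²  ✓ matches

Only force has units kg·m/s².

Answer: force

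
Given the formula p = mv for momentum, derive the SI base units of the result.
Units of each symbol in p = mv:
  m (mass): kg
  v (velocity): m/s

Multiplying the contributions: [kg] · [m/s]
Adding exponents of each base unit: kg: 1, m: 1, s: -1
SI base units of momentum: kg·m/s

Answer: kg·m/s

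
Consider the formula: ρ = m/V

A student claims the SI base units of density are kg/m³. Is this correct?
Units of each symbol in ρ = m/V:
  m (mass): kg
  V (volume): m³  → in the denominator, contributes 1/m³

Multiplying the contributions: [kg] · [1/m³]
Adding exponents of each base unit: kg: 1, m: -3
SI base units of density: kg/m³

The claimed units kg/m³ match the derived units, so the claim is correct.

Answer: Yes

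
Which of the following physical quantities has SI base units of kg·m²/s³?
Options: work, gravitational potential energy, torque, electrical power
Checking the SI base units of each option:
  work (W = Fd): kg·m²/s²  ✗
  gravitational potential energy (U = -GMm/r): kg·m²/s²  ✗
  torque (τ = Fr): kg·m²/s²  ✗
  electrical power (P = IV): kg·m²/s³  ✓ matches

Only electrical power has units kg·m²/s³.

Answer: electrical power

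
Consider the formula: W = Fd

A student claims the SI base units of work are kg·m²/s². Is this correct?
Units of each symbol in W = Fd:
  F (force): kg·m/s²
  d (displacement): m

Multiplying the contributions: [kg·m/s²] · [m]
Adding exponents of each base unit: kg: 1, m: 2, s: -2
SI base units of work: kg·m²/s²

The claimed units kg·m²/s² match the derived units, so the claim is correct.

Answer: Yes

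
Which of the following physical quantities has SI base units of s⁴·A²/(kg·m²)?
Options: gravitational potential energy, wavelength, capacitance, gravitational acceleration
Checking the SI base units of each option:
  gravitational potential energy (U = -GMm/r): kg·m²/s²  ✗
  wavelength (λ = v/f): m  ✗
  capacitance (C = Q/V): s⁴·A²/(kg·m²)  ✓ matches
  gravitational acceleration (g = GM/r²): m/s²  ✗

Only capacitance has units s⁴·A²/(kg·m²).

Answer: capacitance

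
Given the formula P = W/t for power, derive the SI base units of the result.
Units of each symbol in P = W/t:
  W (work): kg·m²/s²
  t (time): s  → in the denominator, contributes 1/s

Multiplying the contributions: [kg·m²/s²] · [1/s]
Adding exponents of each base unit: kg: 1, m: 2, s: -3
SI base units of power: kg·m²/s³

Answer: kg·m²/s³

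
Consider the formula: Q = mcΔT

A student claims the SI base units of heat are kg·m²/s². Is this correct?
Units of each symbol in Q = mcΔT:
  m (mass): kg
  c (specific heat capacity, in J/(kg·K)): m²/(s²·K)
  ΔT (temperature change): K

Multiplying the contributions: [kg] · [m²/(s²·K)] · [K]
Adding exponents of each base unit: kg: 1, m: 2, s: -2
SI base units of heat: kg·m²/s²

The claimed units kg·m²/s² match the derived units, so the claim is correct.

Answer: Yes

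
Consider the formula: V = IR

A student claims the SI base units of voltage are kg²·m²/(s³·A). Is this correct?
Units of each symbol in V = IR:
  I (current): A
  R (resistance, in ohms): kg·m²/(s³·A²)

Multiplying the contributions: [A] · [kg·m²/(s³·A²)]
Adding exponents of each base unit: kg: 1, m: 2, s: -3, A: -1
SI base units of voltage: kg·m²/(s³·A)

The claimed units kg²·m²/(s³·A) (exponents kg: 2, m: 2, s: -3, A: -1) do not match the derived units kg·m²/(s³·A) (exponents kg: 1, m: 2, s: -3, A: -1), so the claim is incorrect.

Answer: No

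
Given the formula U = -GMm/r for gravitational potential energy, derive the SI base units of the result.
Units of each symbol in U = -GMm/r:
  G (gravitational constant): m³/(kg·s²)
  M (mass): kg
  m (mass): kg
  r (distance): m  → in the denominator, contributes 1/m
  The minus sign does not affect the units.

Multiplying the contributions: [m³/(kg·s²)] · [kg] · [kg] · [1/m]
Adding exponents of each base unit: kg: 1, m: 2, s: -2
SI base units of gravitational potential energy: kg·m²/s²

Answer: kg·m²/s²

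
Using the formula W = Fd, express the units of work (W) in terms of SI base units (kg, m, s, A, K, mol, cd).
Units of each symbol in W = Fd:
  F (force): kg·m/s²
  d (displacement): m

Multiplying the contributions: [kg·m/s²] · [m]
Adding exponents of each base unit: kg: 1, m: 2, s: -2
SI base units of work: kg·m²/s²

Answer: kg·m²/s²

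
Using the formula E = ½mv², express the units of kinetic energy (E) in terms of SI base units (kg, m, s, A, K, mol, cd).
Units of each symbol in E = ½mv²:
  m (mass): kg
  v (speed): m/s  → to the power 2, contributes m²/s²
  The factor ½ is dimensionless.

Multiplying the contributions: [kg] · [m²/s²]
Adding exponents of each base unit: kg: 1, m: 2, s: -2
SI base units of kinetic energy: kg·m²/s²

Answer: kg·m²/s²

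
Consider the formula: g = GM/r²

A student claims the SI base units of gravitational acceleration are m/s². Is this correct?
Units of each symbol in g = GM/r²:
  G (gravitational constant): m³/(kg·s²)
  M (mass): kg
  r (distance): m  → to the power 2 in the denominator, contributes 1/m²

Multiplying the contributions: [m³/(kg·s²)] · [kg] · [1/m²]
Adding exponents of each base unit: m: 1, s: -2
SI base units of gravitational acceleration: m/s²

The claimed units m/s² match the derived units, so the claim is correct.

Answer: Yes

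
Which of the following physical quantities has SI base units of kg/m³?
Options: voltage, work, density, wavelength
Checking the SI base units of each option:
  voltage (V = IR): kg·m²/(s³·A)  ✗
  work (W = Fd): kg·m²/s²  ✗
  density (ρ = m/V): kg/m³  ✓ matches
  wavelength (λ = v/f): m  ✗

Only density has units kg/m³.

Answer: density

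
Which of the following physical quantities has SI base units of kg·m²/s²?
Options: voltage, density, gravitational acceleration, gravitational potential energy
Checking the SI base units of each option:
  voltage (V = IR): kg·m²/(s³·A)  ✗
  density (ρ = m/V): kg/m³  ✗
  gravitational acceleration (g = GM/r²): m/s²  ✗
  gravitational potential energy (U = -GMm/r): kg·m²/s²  ✓ matches

Only gravitational potential energy has units kg·m²/s².

Answer: gravitational potential energy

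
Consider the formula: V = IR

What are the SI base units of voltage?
Units of each symbol in V = IR:
  I (current): A
  R (resistance, in ohms): kg·m²/(s³·A²)

Multiplying the contributions: [A] · [kg·m²/(s³·A²)]
Adding exponents of each base unit: kg: 1, m: 2, s: -3, A: -1
SI base units of voltage: kg·m²/(s³·A)

Answer: kg·m²/(s³·A)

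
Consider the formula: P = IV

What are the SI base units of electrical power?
Units of each symbol in P = IV:
  I (current): A
  V (voltage, in volts): kg·m²/(s³·A)

Multiplying the contributions: [A] · [kg·m²/(s³·A)]
Adding exponents of each base unit: kg: 1, m: 2, s: -3
SI base units of electrical power: kg·m²/s³

Answer: kg·m²/s³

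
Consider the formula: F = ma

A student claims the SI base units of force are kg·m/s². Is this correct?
Units of each symbol in F = ma:
  m (mass): kg
  a (acceleration): m/s²

Multiplying the contributions: [kg] · [m/s²]
Adding exponents of each base unit: kg: 1, m: 1, s: -2
SI base units of force: kg·m/s²

The claimed units kg·m/s² match the derived units, so the claim is correct.

Answer: Yes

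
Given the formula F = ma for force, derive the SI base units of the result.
Units of each symbol in F = ma:
  m (mass): kg
  a (acceleration): m/s²

Multiplying the contributions: [kg] · [m/s²]
Adding exponents of each base unit: kg: 1, m: 1, s: -2
SI base units of force: kg·m/s²

Answer: kg·m/s²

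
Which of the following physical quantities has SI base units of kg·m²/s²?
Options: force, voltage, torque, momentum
Checking the SI base units of each option:
  force (F = ma): kg·m/s²  ✗
  voltage (V = IR): kg·m²/(s³·A)  ✗
  torque (τ = Fr): kg·m²/s²  ✓ matches
  momentum (p = mv): kg·m/s  ✗

Only torque has units kg·m²/s².

Answer: torque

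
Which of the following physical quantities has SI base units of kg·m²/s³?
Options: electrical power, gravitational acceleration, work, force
Checking the SI base units of each option:
  electrical power (P = IV): kg·m²/s³  ✓ matches
  gravitational acceleration (g = GM/r²): m/s²  ✗
  work (W = Fd): kg·m²/s²  ✗
  force (F = ma): kg·m/s²  ✗

Only electrical power has units kg·m²/s³.

Answer: electrical power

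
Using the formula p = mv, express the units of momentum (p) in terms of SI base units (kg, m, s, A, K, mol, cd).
Units of each symbol in p = mv:
  m (mass): kg
  v (velocity): m/s

Multiplying the contributions: [kg] · [m/s]
Adding exponents of each base unit: kg: 1, m: 1, s: -1
SI base units of momentum: kg·m/s

Answer: kg·m/s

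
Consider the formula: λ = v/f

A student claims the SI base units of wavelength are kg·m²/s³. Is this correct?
Units of each symbol in λ = v/f:
  v (wave speed): m/s
  f (frequency): 1/s  → in the denominator, contributes s

Multiplying the contributions: [m/s] · [s]
Adding exponents of each base unit: m: 1
SI base units of wavelength: m

The claimed units kg·m²/s³ (exponents kg: 1, m: 2, s: -3) do not match the derived units m (exponents m: 1), so the claim is incorrect.

Answer: No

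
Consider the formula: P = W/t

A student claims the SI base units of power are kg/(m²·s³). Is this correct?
Units of each symbol in P = W/t:
  W (work): kg·m²/s²
  t (time): s  → in the denominator, contributes 1/s

Multiplying the contributions: [kg·m²/s²] · [1/s]
Adding exponents of each base unit: kg: 1, m: 2, s: -3
SI base units of power: kg·m²/s³

The claimed units kg/(m²·s³) (exponents kg: 1, m: -2, s: -3) do not match the derived units kg·m²/s³ (exponents kg: 1, m: 2, s: -3), so the claim is incorrect.

Answer: No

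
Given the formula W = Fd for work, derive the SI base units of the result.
Units of each symbol in W = Fd:
  F (force): kg·m/s²
  d (displacement): m

Multiplying the contributions: [kg·m/s²] · [m]
Adding exponents of each base unit: kg: 1, m: 2, s: -2
SI base units of work: kg·m²/s²

Answer: kg·m²/s²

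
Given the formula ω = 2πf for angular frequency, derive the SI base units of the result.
Units of each symbol in ω = 2πf:
  f (frequency): 1/s
  The factor 2π is dimensionless.

Multiplying the contributions: [1/s]
Adding exponents of each base unit: s: -1
SI base units of angular frequency: 1/s

Answer: 1/s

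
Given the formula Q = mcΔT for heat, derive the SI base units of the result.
Units of each symbol in Q = mcΔT:
  m (mass): kg
  c (specific heat capacity, in J/(kg·K)): m²/(s²·K)
  ΔT (temperature change): K

Multiplying the contributions: [kg] · [m²/(s²·K)] · [K]
Adding exponents of each base unit: kg: 1, m: 2, s: -2
SI base units of heat: kg·m²/s²

Answer: kg·m²/s²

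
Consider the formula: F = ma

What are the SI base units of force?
Units of each symbol in F = ma:
  m (mass): kg
  a (acceleration): m/s²

Multiplying the contributions: [kg] · [m/s²]
Adding exponents of each base unit: kg: 1, m: 1, s: -2
SI base units of force: kg·m/s²

Answer: kg·m/s²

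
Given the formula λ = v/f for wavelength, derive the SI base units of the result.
Units of each symbol in λ = v/f:
  v (wave speed): m/s
  f (frequency): 1/s  → in the denominator, contributes s

Multiplying the contributions: [m/s] · [s]
Adding exponents of each base unit: m: 1
SI base units of wavelength: m

Answer: m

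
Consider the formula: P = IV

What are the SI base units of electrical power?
Units of each symbol in P = IV:
  I (current): A
  V (voltage, in volts): kg·m²/(s³·A)

Multiplying the contributions: [A] · [kg·m²/(s³·A)]
Adding exponents of each base unit: kg: 1, m: 2, s: -3
SI base units of electrical power: kg·m²/s³

Answer: kg·m²/s³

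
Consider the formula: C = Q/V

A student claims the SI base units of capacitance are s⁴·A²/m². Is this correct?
Units of each symbol in C = Q/V:
  Q (charge, in coulombs): s·A
  V (voltage, in volts): kg·m²/(s³·A)  → in the denominator, contributes s³·A/(kg·m²)

Multiplying the contributions: [s·A] · [s³·A/(kg·m²)]
Adding exponents of each base unit: kg: -1, m: -2, s: 4, A: 2
SI base units of capacitance: s⁴·A²/(kg·m²)

The claimed units s⁴·A²/m² (exponents m: -2, s: 4, A: 2) do not match the derived units s⁴·A²/(kg·m²) (exponents kg: -1, m: -2, s: 4, A: 2), so the claim is incorrect.

Answer: No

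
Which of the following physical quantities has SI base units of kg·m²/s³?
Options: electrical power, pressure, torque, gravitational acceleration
Checking the SI base units of each option:
  electrical power (P = IV): kg·m²/s³  ✓ matches
  pressure (P = F/A): kg/(m·s²)  ✗
  torque (τ = Fr): kg·m²/s²  ✗
  gravitational acceleration (g = GM/r²): m/s²  ✗

Only electrical power has units kg·m²/s³.

Answer: electrical power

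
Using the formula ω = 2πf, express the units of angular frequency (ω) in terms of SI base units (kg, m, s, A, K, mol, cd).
Units of each symbol in ω = 2πf:
  f (frequency): 1/s
  The factor 2π is dimensionless.

Multiplying the contributions: [1/s]
Adding exponents of each base unit: s: -1
SI base units of angular frequency: 1/s

Answer: 1/s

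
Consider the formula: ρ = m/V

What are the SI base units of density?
Units of each symbol in ρ = m/V:
  m (mass): kg
  V (volume): m³  → in the denominator, contributes 1/m³

Multiplying the contributions: [kg] · [1/m³]
Adding exponents of each base unit: kg: 1, m: -3
SI base units of density: kg/m³

Answer: kg/m³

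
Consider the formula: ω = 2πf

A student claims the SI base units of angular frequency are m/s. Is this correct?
Units of each symbol in ω = 2πf:
  f (frequency): 1/s
  The factor 2π is dimensionless.

Multiplying the contributions: [1/s]
Adding exponents of each base unit: s: -1
SI base units of angular frequency: 1/s

The claimed units m/s (exponents m: 1, s: -1) do not match the derived units 1/s (exponents s: -1), so the claim is incorrect.

Answer: No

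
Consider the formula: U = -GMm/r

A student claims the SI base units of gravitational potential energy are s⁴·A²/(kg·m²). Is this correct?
Units of each symbol in U = -GMm/r:
  G (gravitational constant): m³/(kg·s²)
  M (mass): kg
  m (mass): kg
  r (distance): m  → in the denominator, contributes 1/m
  The minus sign does not affect the units.

Multiplying the contributions: [m³/(kg·s²)] · [kg] · [kg] · [1/m]
Adding exponents of each base unit: kg: 1, m: 2, s: -2
SI base units of gravitational potential energy: kg·m²/s²

The claimed units s⁴·A²/(kg·m²) (exponents kg: -1, m: -2, s: 4, A: 2) do not match the derived units kg·m²/s² (exponents kg: 1, m: 2, s: -2), so the claim is incorrect.

Answer: No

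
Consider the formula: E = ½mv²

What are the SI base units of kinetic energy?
Units of each symbol in E = ½mv²:
  m (mass): kg
  v (speed): m/s  → to the power 2, contributes m²/s²
  The factor ½ is dimensionless.

Multiplying the contributions: [kg] · [m²/s²]
Adding exponents of each base unit: kg: 1, m: 2, s: -2
SI base units of kinetic energy: kg·m²/s²

Answer: kg·m²/s²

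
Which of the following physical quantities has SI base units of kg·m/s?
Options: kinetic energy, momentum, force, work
Checking the SI base units of each option:
  kinetic energy (E = ½mv²): kg·m²/s²  ✗
  momentum (p = mv): kg·m/s  ✓ matches
  force (F = ma): kg·m/s²  ✗
  work (W = Fd): kg·m²/s²  ✗

Only momentum has units kg·m/s.

Answer: momentum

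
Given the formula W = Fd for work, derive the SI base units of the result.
Units of each symbol in W = Fd:
  F (force): kg·m/s²
  d (displacement): m

Multiplying the contributions: [kg·m/s²] · [m]
Adding exponents of each base unit: kg: 1, m: 2, s: -2
SI base units of work: kg·m²/s²

Answer: kg·m²/s²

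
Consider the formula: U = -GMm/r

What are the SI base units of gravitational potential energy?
Units of each symbol in U = -GMm/r:
  G (gravitational constant): m³/(kg·s²)
  M (mass): kg
  m (mass): kg
  r (distance): m  → in the denominator, contributes 1/m
  The minus sign does not affect the units.

Multiplying the contributions: [m³/(kg·s²)] · [kg] · [kg] · [1/m]
Adding exponents of each base unit: kg: 1, m: 2, s: -2
SI base units of gravitational potential energy: kg·m²/s²

Answer: kg·m²/s²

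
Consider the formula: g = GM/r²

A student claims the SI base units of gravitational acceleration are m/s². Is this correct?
Units of each symbol in g = GM/r²:
  G (gravitational constant): m³/(kg·s²)
  M (mass): kg
  r (distance): m  → to the power 2 in the denominator, contributes 1/m²

Multiplying the contributions: [m³/(kg·s²)] · [kg] · [1/m²]
Adding exponents of each base unit: m: 1, s: -2
SI base units of gravitational acceleration: m/s²

The claimed units m/s² match the derived units, so the claim is correct.

Answer: Yes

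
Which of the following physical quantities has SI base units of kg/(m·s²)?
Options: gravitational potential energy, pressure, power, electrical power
Checking the SI base units of each option:
  gravitational potential energy (U = -GMm/r): kg·m²/s²  ✗
  pressure (P = F/A): kg/(m·s²)  ✓ matches
  power (P = W/t): kg·m²/s³  ✗
  electrical power (P = IV): kg·m²/s³  ✗

Only pressure has units kg/(m·s²).

Answer: pressure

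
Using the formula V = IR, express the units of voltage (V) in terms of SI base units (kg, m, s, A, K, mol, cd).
Units of each symbol in V = IR:
  I (current): A
  R (resistance, in ohms): kg·m²/(s³·A²)

Multiplying the contributions: [A] · [kg·m²/(s³·A²)]
Adding exponents of each base unit: kg: 1, m: 2, s: -3, A: -1
SI base units of voltage: kg·m²/(s³·A)

Answer: kg·m²/(s³·A)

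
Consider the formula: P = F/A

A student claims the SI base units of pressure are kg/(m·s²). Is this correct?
Units of each symbol in P = F/A:
  F (force): kg·m/s²
  A (area): m²  → in the denominator, contributes 1/m²

Multiplying the contributions: [kg·m/s²] · [1/m²]
Adding exponents of each base unit: kg: 1, m: -1, s: -2
SI base units of pressure: kg/(m·s²)

The claimed units kg/(m·s²) match the derived units, so the claim is correct.

Answer: Yes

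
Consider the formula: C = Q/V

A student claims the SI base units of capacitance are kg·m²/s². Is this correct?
Units of each symbol in C = Q/V:
  Q (charge, in coulombs): s·A
  V (voltage, in volts): kg·m²/(s³·A)  → in the denominator, contributes s³·A/(kg·m²)

Multiplying the contributions: [s·A] · [s³·A/(kg·m²)]
Adding exponents of each base unit: kg: -1, m: -2, s: 4, A: 2
SI base units of capacitance: s⁴·A²/(kg·m²)

The claimed units kg·m²/s² (exponents kg: 1, m: 2, s: -2) do not match the derived units s⁴·A²/(kg·m²) (exponents kg: -1, m: -2, s: 4, A: 2), so the claim is incorrect.

Answer: No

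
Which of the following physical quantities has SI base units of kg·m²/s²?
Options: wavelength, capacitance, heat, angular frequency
Checking the SI base units of each option:
  wavelength (λ = v/f): m  ✗
  capacitance (C = Q/V): s⁴·A²/(kg·m²)  ✗
  heat (Q = mcΔT): kg·m²/s²  ✓ matches
  angular frequency (ω = 2πf): 1/s  ✗

Only heat has units kg·m²/s².

Answer: heat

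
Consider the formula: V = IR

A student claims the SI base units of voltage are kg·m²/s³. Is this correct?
Units of each symbol in V = IR:
  I (current): A
  R (resistance, in ohms): kg·m²/(s³·A²)

Multiplying the contributions: [A] · [kg·m²/(s³·A²)]
Adding exponents of each base unit: kg: 1, m: 2, s: -3, A: -1
SI base units of voltage: kg·m²/(s³·A)

The claimed units kg·m²/s³ (exponents kg: 1, m: 2, s: -3) do not match the derived units kg·m²/(s³·A) (exponents kg: 1, m: 2, s: -3, A: -1), so the claim is incorrect.

Answer: No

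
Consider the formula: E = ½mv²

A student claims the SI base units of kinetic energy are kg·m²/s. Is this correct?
Units of each symbol in E = ½mv²:
  m (mass): kg
  v (speed): m/s  → to the power 2, contributes m²/s²
  The factor ½ is dimensionless.

Multiplying the contributions: [kg] · [m²/s²]
Adding exponents of each base unit: kg: 1, m: 2, s: -2
SI base units of kinetic energy: kg·m²/s²

The claimed units kg·m²/s (exponents kg: 1, m: 2, s: -1) do not match the derived units kg·m²/s² (exponents kg: 1, m: 2, s: -2), so the claim is incorrect.

Answer: No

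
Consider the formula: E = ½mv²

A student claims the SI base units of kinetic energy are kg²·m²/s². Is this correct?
Units of each symbol in E = ½mv²:
  m (mass): kg
  v (speed): m/s  → to the power 2, contributes m²/s²
  The factor ½ is dimensionless.

Multiplying the contributions: [kg] · [m²/s²]
Adding exponents of each base unit: kg: 1, m: 2, s: -2
SI base units of kinetic energy: kg·m²/s²

The claimed units kg²·m²/s² (exponents kg: 2, m: 2, s: -2) do not match the derived units kg·m²/s² (exponents kg: 1, m: 2, s: -2), so the claim is incorrect.

Answer: No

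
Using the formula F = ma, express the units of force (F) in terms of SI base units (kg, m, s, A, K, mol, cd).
Units of each symbol in F = ma:
  m (mass): kg
  a (acceleration): m/s²

Multiplying the contributions: [kg] · [m/s²]
Adding exponents of each base unit: kg: 1, m: 1, s: -2
SI base units of force: kg·m/s²

Answer: kg·m/s²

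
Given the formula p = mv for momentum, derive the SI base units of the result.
Units of each symbol in p = mv:
  m (mass): kg
  v (velocity): m/s

Multiplying the contributions: [kg] · [m/s]
Adding exponents of each base unit: kg: 1, m: 1, s: -1
SI base units of momentum: kg·m/s

Answer: kg·m/s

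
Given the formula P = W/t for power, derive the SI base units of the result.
Units of each symbol in P = W/t:
  W (work): kg·m²/s²
  t (time): s  → in the denominator, contributes 1/s

Multiplying the contributions: [kg·m²/s²] · [1/s]
Adding exponents of each base unit: kg: 1, m: 2, s: -3
SI base units of power: kg·m²/s³

Answer: kg·m²/s³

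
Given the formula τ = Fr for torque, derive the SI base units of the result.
Units of each symbol in τ = Fr:
  F (force): kg·m/s²
  r (lever arm): m

Multiplying the contributions: [kg·m/s²] · [m]
Adding exponents of each base unit: kg: 1, m: 2, s: -2
SI base units of torque: kg·m²/s²

Answer: kg·m²/s²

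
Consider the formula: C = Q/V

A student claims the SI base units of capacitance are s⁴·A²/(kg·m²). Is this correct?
Units of each symbol in C = Q/V:
  Q (charge, in coulombs): s·A
  V (voltage, in volts): kg·m²/(s³·A)  → in the denominator, contributes s³·A/(kg·m²)

Multiplying the contributions: [s·A] · [s³·A/(kg·m²)]
Adding exponents of each base unit: kg: -1, m: -2, s: 4, A: 2
SI base units of capacitance: s⁴·A²/(kg·m²)

The claimed units s⁴·A²/(kg·m²) match the derived units, so the claim is correct.

Answer: Yes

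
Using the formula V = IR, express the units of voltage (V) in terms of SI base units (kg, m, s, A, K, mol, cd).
Units of each symbol in V = IR:
  I (current): A
  R (resistance, in ohms): kg·m²/(s³·A²)

Multiplying the contributions: [A] · [kg·m²/(s³·A²)]
Adding exponents of each base unit: kg: 1, m: 2, s: -3, A: -1
SI base units of voltage: kg·m²/(s³·A)

Answer: kg·m²/(s³·A)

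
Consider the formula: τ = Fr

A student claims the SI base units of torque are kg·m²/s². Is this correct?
Units of each symbol in τ = Fr:
  F (force): kg·m/s²
  r (lever arm): m

Multiplying the contributions: [kg·m/s²] · [m]
Adding exponents of each base unit: kg: 1, m: 2, s: -2
SI base units of torque: kg·m²/s²

The claimed units kg·m²/s² match the derived units, so the claim is correct.

Answer: Yes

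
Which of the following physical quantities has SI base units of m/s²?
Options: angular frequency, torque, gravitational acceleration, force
Checking the SI base units of each option:
  angular frequency (ω = 2πf): 1/s  ✗
  torque (τ = Fr): kg·m²/s²  ✗
  gravitational acceleration (g = GM/r²): m/s²  ✓ matches
  force (F = ma): kg·m/s²  ✗

Only gravitational acceleration has units m/s².

Answer: gravitational acceleration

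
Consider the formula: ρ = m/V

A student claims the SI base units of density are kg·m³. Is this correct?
Units of each symbol in ρ = m/V:
  m (mass): kg
  V (volume): m³  → in the denominator, contributes 1/m³

Multiplying the contributions: [kg] · [1/m³]
Adding exponents of each base unit: kg: 1, m: -3
SI base units of density: kg/m³

The claimed units kg·m³ (exponents kg: 1, m: 3) do not match the derived units kg/m³ (exponents kg: 1, m: -3), so the claim is incorrect.

Answer: No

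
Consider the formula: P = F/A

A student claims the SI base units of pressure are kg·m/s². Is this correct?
Units of each symbol in P = F/A:
  F (force): kg·m/s²
  A (area): m²  → in the denominator, contributes 1/m²

Multiplying the contributions: [kg·m/s²] · [1/m²]
Adding exponents of each base unit: kg: 1, m: -1, s: -2
SI base units of pressure: kg/(m·s²)

The claimed units kg·m/s² (exponents kg: 1, m: 1, s: -2) do not match the derived units kg/(m·s²) (exponents kg: 1, m: -1, s: -2), so the claim is incorrect.

Answer: No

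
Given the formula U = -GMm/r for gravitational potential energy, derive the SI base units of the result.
Units of each symbol in U = -GMm/r:
  G (gravitational constant): m³/(kg·s²)
  M (mass): kg
  m (mass): kg
  r (distance): m  → in the denominator, contributes 1/m
  The minus sign does not affect the units.

Multiplying the contributions: [m³/(kg·s²)] · [kg] · [kg] · [1/m]
Adding exponents of each base unit: kg: 1, m: 2, s: -2
SI base units of gravitational potential energy: kg·m²/s²

Answer: kg·m²/s²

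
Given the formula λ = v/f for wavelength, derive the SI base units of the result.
Units of each symbol in λ = v/f:
  v (wave speed): m/s
  f (frequency): 1/s  → in the denominator, contributes s

Multiplying the contributions: [m/s] · [s]
Adding exponents of each base unit: m: 1
SI base units of wavelength: m

Answer: m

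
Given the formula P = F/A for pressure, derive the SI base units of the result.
Units of each symbol in P = F/A:
  F (force): kg·m/s²
  A (area): m²  → in the denominator, contributes 1/m²

Multiplying the contributions: [kg·m/s²] · [1/m²]
Adding exponents of each base unit: kg: 1, m: -1, s: -2
SI base units of pressure: kg/(m·s²)

Answer: kg/(m·s²)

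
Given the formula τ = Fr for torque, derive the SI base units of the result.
Units of each symbol in τ = Fr:
  F (force): kg·m/s²
  r (lever arm): m

Multiplying the contributions: [kg·m/s²] · [m]
Adding exponents of each base unit: kg: 1, m: 2, s: -2
SI base units of torque: kg·m²/s²

Answer: kg·m²/s²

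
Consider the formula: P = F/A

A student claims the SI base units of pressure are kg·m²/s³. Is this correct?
Units of each symbol in P = F/A:
  F (force): kg·m/s²
  A (area): m²  → in the denominator, contributes 1/m²

Multiplying the contributions: [kg·m/s²] · [1/m²]
Adding exponents of each base unit: kg: 1, m: -1, s: -2
SI base units of pressure: kg/(m·s²)

The claimed units kg·m²/s³ (exponents kg: 1, m: 2, s: -3) do not match the derived units kg/(m·s²) (exponents kg: 1, m: -1, s: -2), so the claim is incorrect.

Answer: No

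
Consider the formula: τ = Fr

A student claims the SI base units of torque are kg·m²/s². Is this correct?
Units of each symbol in τ = Fr:
  F (force): kg·m/s²
  r (lever arm): m

Multiplying the contributions: [kg·m/s²] · [m]
Adding exponents of each base unit: kg: 1, m: 2, s: -2
SI base units of torque: kg·m²/s²

The claimed units kg·m²/s² match the derived units, so the claim is correct.

Answer: Yes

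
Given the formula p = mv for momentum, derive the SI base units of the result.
Units of each symbol in p = mv:
  m (mass): kg
  v (velocity): m/s

Multiplying the contributions: [kg] · [m/s]
Adding exponents of each base unit: kg: 1, m: 1, s: -1
SI base units of momentum: kg·m/s

Answer: kg·m/s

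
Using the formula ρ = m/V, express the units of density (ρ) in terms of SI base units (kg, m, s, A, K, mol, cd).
Units of each symbol in ρ = m/V:
  m (mass): kg
  V (volume): m³  → in the denominator, contributes 1/m³

Multiplying the contributions: [kg] · [1/m³]
Adding exponents of each base unit: kg: 1, m: -3
SI base units of density: kg/m³

Answer: kg/m³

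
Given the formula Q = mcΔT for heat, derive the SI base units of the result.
Units of each symbol in Q = mcΔT:
  m (mass): kg
  c (specific heat capacity, in J/(kg·K)): m²/(s²·K)
  ΔT (temperature change): K

Multiplying the contributions: [kg] · [m²/(s²·K)] · [K]
Adding exponents of each base unit: kg: 1, m: 2, s: -2
SI base units of heat: kg·m²/s²

Answer: kg·m²/s²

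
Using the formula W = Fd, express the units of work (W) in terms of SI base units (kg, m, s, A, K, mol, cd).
Units of each symbol in W = Fd:
  F (force): kg·m/s²
  d (displacement): m

Multiplying the contributions: [kg·m/s²] · [m]
Adding exponents of each base unit: kg: 1, m: 2, s: -2
SI base units of work: kg·m²/s²

Answer: kg·m²/s²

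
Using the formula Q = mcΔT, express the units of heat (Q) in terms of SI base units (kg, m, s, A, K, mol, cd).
Units of each symbol in Q = mcΔT:
  m (mass): kg
  c (specific heat capacity, in J/(kg·K)): m²/(s²·K)
  ΔT (temperature change): K

Multiplying the contributions: [kg] · [m²/(s²·K)] · [K]
Adding exponents of each base unit: kg: 1, m: 2, s: -2
SI base units of heat: kg·m²/s²

Answer: kg·m²/s²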